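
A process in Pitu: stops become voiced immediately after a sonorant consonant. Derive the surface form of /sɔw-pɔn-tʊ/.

/p/ is a voiceless bilabial stop. The preceding trigger /w/ is voiced, so /p/ must become voiced as well.
Changing only its voicing to voiced gives [b] — the voiced bilabial stop.
At the second juncture, /t/ likewise becomes [d] adjacent to /n/.

[sɔwbɔndʊ]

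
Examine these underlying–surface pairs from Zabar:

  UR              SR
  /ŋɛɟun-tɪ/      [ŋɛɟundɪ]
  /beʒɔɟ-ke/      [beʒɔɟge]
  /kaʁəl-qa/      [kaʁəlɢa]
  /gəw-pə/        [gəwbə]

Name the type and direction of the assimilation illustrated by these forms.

Underlying /t/ is realised as [d] next to /n/; /n/ itself does not change.
/t/ is voiceless while /n/ is voiced; the output [d] is voiced, matching the trigger — so the feature that spreads is voicing.
Place and manner are unchanged, so the assimilation is partial, not total.
The same holds elsewhere in the data: /k/ → [g] after /ɟ/ (voiceless → voiced, matching voiced); /q/ → [ɢ] after /l/ (voiceless → voiced, matching voiced); /p/ → [b] after /w/ (voiceless → voiced, matching voiced) — only voicing changes, and always toward the preceding segment.
Since the segment that changes follows the conditioning segment, the assimilation is progressive.

progressive voicing assimilation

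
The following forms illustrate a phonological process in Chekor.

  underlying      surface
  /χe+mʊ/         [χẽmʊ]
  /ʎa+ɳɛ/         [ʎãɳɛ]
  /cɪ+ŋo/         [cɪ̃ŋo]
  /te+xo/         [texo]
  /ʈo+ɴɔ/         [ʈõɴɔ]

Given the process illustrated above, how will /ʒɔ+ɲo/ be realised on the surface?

[ʒɔ̃ɲo]

The data show regressive nasality assimilation (vowel nasalisation): /e/ → [ẽ] before /m/; /a/ → [ã] before /ɳ/; /ɪ/ → [ɪ̃] before /ŋ/; /o/ → [õ] before /ɴ/ — a vowel is nasalised by an immediately following nasal consonant.
No change occurs in [texo] because the vowel at the boundary is adjacent to an oral consonant, not a nasal (/e/ next to /x/).
/ɔ/ sits next to the nasal /ɲ/ and is therefore nasalised to [ɔ̃].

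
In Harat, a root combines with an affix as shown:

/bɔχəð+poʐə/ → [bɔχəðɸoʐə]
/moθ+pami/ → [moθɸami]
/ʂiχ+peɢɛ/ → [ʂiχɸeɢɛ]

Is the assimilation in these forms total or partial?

Comparing underlying and surface forms, /p/ → [ɸ] is the alternation; the neighbouring /ð/ is constant.
The change stop → fricative matches the manner of the preceding /ð/, identifying this as manner assimilation.
Place and voice are unchanged, so the assimilation is partial, not total.
The same holds elsewhere in the data: /p/ → [ɸ] after /θ/ (stop → fricative, matching a fricative); /p/ → [ɸ] after /χ/ (stop → fricative, matching a fricative) — only manner changes, and always toward the preceding segment.

partial assimilation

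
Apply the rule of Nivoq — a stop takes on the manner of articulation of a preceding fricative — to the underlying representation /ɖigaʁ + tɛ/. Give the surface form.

The rule targets /t/ (voiceless alveolar stop), which sits after the trigger /ʁ/ (fricative).
The voiceless alveolar fricative is [s], so /t/ → [s].

[ɖigaʁsɛ]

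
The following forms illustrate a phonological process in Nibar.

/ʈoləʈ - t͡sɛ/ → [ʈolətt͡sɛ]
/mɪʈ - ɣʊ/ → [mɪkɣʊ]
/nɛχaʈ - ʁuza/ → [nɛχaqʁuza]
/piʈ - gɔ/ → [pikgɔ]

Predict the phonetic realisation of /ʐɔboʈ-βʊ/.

[ʐɔbopβʊ]

The data show regressive place assimilation: /ʈ/ → [t] before /t͡s/; /ʈ/ → [k] before /ɣ/; /ʈ/ → [q] before /ʁ/; /ʈ/ → [k] before /g/. In each pair only place changes, matching the following consonant, while manner and voice stay constant.
/ʈ/ is a voiceless retroflex stop. The following trigger /β/ is bilabial, so /ʈ/ must become bilabial as well.
A voiceless bilabial stop is [p], so the surface segment is [p].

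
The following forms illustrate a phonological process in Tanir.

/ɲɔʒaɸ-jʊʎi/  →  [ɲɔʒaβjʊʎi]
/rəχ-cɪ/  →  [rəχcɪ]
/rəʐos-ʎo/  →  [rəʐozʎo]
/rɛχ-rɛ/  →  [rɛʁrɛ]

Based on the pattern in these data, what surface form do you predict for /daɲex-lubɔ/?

The data show regressive voicing assimilation: /ɸ/ → [β] before /j/; /s/ → [z] before /ʎ/; /χ/ → [ʁ] before /r/. In each pair only voicing changes, matching the following consonant, while place and manner stay constant.
Nothing changes in [rəχcɪ]: there the adjacent consonants already agree in voicing (/χ/ and /c/ are both voiceless), so this form is consistent with the same rule.
/x/ is a voiceless velar fricative. The following trigger /l/ is voiced, so /x/ must become voiced as well.
Changing only its voicing to voiced gives [ɣ] — the voiced velar fricative.

[daɲeɣlubɔ]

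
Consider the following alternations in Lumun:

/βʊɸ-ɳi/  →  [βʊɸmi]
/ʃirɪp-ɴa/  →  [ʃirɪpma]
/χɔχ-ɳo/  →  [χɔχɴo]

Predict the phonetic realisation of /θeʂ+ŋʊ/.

[θeʂɳʊ]

The data show progressive place assimilation: /ɳ/ → [m] after /ɸ/; /ɴ/ → [m] after /p/; /ɳ/ → [ɴ] after /χ/. In each pair only place changes, matching the preceding consonant, while manner and voice stay constant.
The rule targets /ŋ/ (voiced velar nasal), which sits after the trigger /ʂ/ (retroflex).
The voiced retroflex nasal is [ɳ], so /ŋ/ → [ɳ].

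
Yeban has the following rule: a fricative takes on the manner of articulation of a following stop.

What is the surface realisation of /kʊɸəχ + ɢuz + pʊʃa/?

/χ/ is a voiceless uvular fricative. The following trigger /ɢ/ is a stop, so /χ/ must become a stop as well.
The voiceless uvular stop is [q], so /χ/ → [q].
At the second juncture, /z/ likewise becomes [d] adjacent to /p/.

[kʊɸəqɢudpʊʃa]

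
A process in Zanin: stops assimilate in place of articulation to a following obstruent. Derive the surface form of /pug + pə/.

The rule targets /g/ (voiced velar stop), which sits before the trigger /p/ (bilabial).
A voiced bilabial stop is [b], so the surface segment is [b].

[pubpə]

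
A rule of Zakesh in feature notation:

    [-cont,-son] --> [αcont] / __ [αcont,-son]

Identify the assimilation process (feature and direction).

regressive manner assimilation

The shared variable α links the value of [cont] on the target to that of the neighbouring obstruent. [cont] distinguishes stops from fricatives — a manner-of-articulation feature — so this is manner assimilation.
Since the environment is written after the underscore, the trigger follows the target; the direction is regressive.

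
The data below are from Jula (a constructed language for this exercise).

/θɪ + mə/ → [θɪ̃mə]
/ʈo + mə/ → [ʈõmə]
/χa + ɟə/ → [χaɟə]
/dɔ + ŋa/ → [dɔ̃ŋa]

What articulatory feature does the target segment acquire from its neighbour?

The vowel /ɪ/ surfaces as nasalised [ɪ̃] next to the following nasal /m/ — it has acquired the [+nasal] feature of its neighbour.
The other forms show the same pattern: /o/ → [õ] before /m/; /ɔ/ → [ɔ̃] before /ŋ/ — each time a vowel is nasalised next to a following nasal.
No change occurs in [χaɟə] because the vowel at the boundary is adjacent to an oral consonant, not a nasal (/a/ next to /ɟ/).

nasality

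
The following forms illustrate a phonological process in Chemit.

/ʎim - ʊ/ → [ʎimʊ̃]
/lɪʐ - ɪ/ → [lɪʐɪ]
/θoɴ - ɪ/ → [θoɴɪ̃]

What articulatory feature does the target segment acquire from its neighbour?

The vowel /ʊ/ surfaces as nasalised [ʊ̃] next to the preceding nasal /m/ — it has acquired the [+nasal] feature of its neighbour.
Likewise in the remaining data: /ɪ/ → [ɪ̃] after /ɴ/ — each time a vowel is nasalised next to a preceding nasal.
No change occurs in [lɪʐɪ] because the vowel at the boundary is adjacent to an oral consonant, not a nasal (/ɪ/ next to /ʐ/).

nasality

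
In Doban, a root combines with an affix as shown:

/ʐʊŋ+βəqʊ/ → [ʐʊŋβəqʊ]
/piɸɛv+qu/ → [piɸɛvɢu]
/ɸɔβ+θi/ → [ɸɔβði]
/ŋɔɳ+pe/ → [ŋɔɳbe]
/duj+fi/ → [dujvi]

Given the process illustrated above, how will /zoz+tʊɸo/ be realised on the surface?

The data show progressive voicing assimilation: /q/ → [ɢ] after /v/; /θ/ → [ð] after /β/; /p/ → [b] after /ɳ/; /f/ → [v] after /j/. In each pair only voicing changes, matching the preceding consonant, while place and manner stay constant.
Nothing changes in [ʐʊŋβəqʊ]: there the adjacent consonants already agree in voicing (/β/ and /ŋ/ are both voiced), so this form is consistent with the same rule.
/t/ is a voiceless alveolar stop. The preceding trigger /z/ is voiced, so /t/ must become voiced as well.
A voiced alveolar stop is [d], so the surface segment is [d].

[zozdʊɸo]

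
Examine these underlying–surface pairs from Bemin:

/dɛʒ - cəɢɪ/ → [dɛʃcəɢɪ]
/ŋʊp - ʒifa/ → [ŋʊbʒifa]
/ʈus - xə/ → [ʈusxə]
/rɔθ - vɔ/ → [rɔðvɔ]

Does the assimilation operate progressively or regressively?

Comparing underlying and surface forms, /ʒ/ → [ʃ] is the alternation; the neighbouring /c/ is constant.
The change voiced → voiceless matches the voicing of the following /c/, identifying this as voicing assimilation.
The other alternating forms pattern the same way: /p/ → [b] before /ʒ/ (voiceless → voiced, matching voiced); /θ/ → [ð] before /v/ (voiceless → voiced, matching voiced) — only voicing changes, and always toward the following segment.
No alternation appears in [ʈusxə]: there the adjacent consonants already agree in voicing (/s/ and /x/ are both voiceless), so this form is consistent with the same rule.
The trigger is the following segment, so the direction is regressive (anticipatory).

regressive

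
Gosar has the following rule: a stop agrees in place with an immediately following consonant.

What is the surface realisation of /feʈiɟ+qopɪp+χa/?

/ɟ/ is a voiced palatal stop. The following trigger /q/ is uvular, so /ɟ/ must become uvular as well.
A voiced uvular stop is [ɢ], so the surface segment is [ɢ].
At the second juncture, /p/ likewise becomes [q] adjacent to /χ/.

[feʈiɢqopɪqχa]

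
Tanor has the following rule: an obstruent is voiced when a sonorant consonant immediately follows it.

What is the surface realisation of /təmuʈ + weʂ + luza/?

[təmuɖweʐluza]

The rule targets /ʈ/ (voiceless retroflex stop), which sits before the trigger /w/ (voiced).
The voiced retroflex stop is [ɖ], so /ʈ/ → [ɖ].
The same rule applies at the second boundary: /ʂ/ → [ʐ] next to /l/.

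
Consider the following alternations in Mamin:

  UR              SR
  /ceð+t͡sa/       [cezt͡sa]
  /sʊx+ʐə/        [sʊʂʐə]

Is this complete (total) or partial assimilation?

Underlying /ð/ is realised as [z] next to /t͡s/; /t͡s/ itself does not change.
The change dental → alveolar matches the place of the following /t͡s/, identifying this as place assimilation.
Manner and voice are unchanged, so the assimilation is partial, not total.
Checking the remaining alternation: /x/ → [ʂ] before /ʐ/ (velar → retroflex, matching retroflex) — only place changes, and always toward the following segment.

partial assimilation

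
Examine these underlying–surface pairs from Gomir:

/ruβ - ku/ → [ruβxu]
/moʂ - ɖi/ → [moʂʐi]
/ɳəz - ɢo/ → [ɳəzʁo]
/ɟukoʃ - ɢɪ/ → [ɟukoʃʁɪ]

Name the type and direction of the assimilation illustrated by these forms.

The segment that alternates is /k/, which surfaces as [x] when adjacent to /β/.
The change stop → fricative matches the manner of the preceding /β/, identifying this as manner assimilation.
Place and voice are unchanged, so the assimilation is partial, not total.
The other alternating forms pattern the same way: /ɖ/ → [ʐ] after /ʂ/ (stop → fricative, matching a fricative); /ɢ/ → [ʁ] after /z/ (stop → fricative, matching a fricative); /ɢ/ → [ʁ] after /ʃ/ (stop → fricative, matching a fricative) — only manner changes, and always toward the preceding segment.
Since the segment that changes follows the conditioning segment, the assimilation is progressive.

progressive manner assimilation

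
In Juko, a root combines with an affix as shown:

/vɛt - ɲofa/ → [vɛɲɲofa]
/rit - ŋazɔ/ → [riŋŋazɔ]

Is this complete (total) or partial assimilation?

total assimilation

Comparing underlying and surface forms, /t/ → [ɲ] is the alternation; the neighbouring /ɲ/ is constant.
The output [ɲ] is identical to the trigger /ɲ/ — every feature (place, manner, voicing) has been copied — so this is total assimilation.
The remaining alternation confirms this: /t/ → [ŋ] before /ŋ/ — in each case the output is a copy of the following consonant.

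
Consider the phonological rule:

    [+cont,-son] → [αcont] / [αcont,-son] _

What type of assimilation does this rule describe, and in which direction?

The shared variable α links the value of [cont] on the target to that of the neighbouring obstruent. [cont] distinguishes stops from fricatives — a manner-of-articulation feature — so this is manner assimilation.
Since the environment is written before the underscore, the trigger precedes the target; the direction is progressive.

progressive manner assimilation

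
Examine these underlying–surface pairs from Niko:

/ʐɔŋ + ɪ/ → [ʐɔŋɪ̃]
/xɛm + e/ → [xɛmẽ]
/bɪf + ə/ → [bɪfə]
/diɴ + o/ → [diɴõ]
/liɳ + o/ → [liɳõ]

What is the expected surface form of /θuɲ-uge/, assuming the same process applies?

The data show progressive nasality assimilation (vowel nasalisation): /ɪ/ → [ɪ̃] after /ŋ/; /e/ → [ẽ] after /m/; /o/ → [õ] after /ɴ/; /o/ → [õ] after /ɳ/ — a vowel is nasalised by an immediately preceding nasal consonant.
No change occurs in [bɪfə] because the vowel at the boundary is adjacent to an oral consonant, not a nasal (/ə/ next to /f/).
The vowel /u/ is adjacent to the preceding nasal /ɲ/, so it acquires [+nasal] and surfaces as [ũ].

[θuɲũge]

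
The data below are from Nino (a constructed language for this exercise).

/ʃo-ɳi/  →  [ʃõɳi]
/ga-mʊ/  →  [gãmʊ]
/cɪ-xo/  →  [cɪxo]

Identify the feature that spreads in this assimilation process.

nasality

The vowel /o/ surfaces as nasalised [õ] next to the following nasal /ɳ/ — it has acquired the [+nasal] feature of its neighbour.
The other form shows the same pattern: /a/ → [ã] before /m/ — each time a vowel is nasalised next to a following nasal.
No change occurs in [cɪxo] because the vowel at the boundary is adjacent to an oral consonant, not a nasal (/ɪ/ next to /x/).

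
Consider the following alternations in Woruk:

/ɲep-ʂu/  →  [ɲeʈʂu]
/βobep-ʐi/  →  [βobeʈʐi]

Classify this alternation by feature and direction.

The segment that alternates is /p/, which surfaces as [ʈ] when adjacent to /ʂ/.
/p/ is bilabial while /ʂ/ is retroflex; the output [ʈ] is retroflex, matching the trigger — so the feature that spreads is place.
Manner and voice are unchanged, so the assimilation is partial, not total.
Checking the remaining alternation: /p/ → [ʈ] before /ʐ/ (bilabial → retroflex, matching retroflex) — only place changes, and always toward the following segment.
The trigger is the following segment, so the direction is regressive (anticipatory).

regressive place assimilation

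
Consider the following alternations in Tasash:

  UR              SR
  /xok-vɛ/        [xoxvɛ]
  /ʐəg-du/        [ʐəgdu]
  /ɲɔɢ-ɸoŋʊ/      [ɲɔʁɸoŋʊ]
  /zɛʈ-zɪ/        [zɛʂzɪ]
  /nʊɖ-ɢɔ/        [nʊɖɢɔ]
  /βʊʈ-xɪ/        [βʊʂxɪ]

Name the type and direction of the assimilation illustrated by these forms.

Comparing underlying and surface forms, /k/ → [x] is the alternation; the neighbouring /v/ is constant.
/k/ is a stop while /v/ is a fricative; the output [x] is a fricative, matching the trigger — so the feature that spreads is manner.
Place and voice are unchanged, so the assimilation is partial, not total.
The other alternating forms pattern the same way: /ɢ/ → [ʁ] before /ɸ/ (stop → fricative, matching a fricative); /ʈ/ → [ʂ] before /z/ (stop → fricative, matching a fricative); /ʈ/ → [ʂ] before /x/ (stop → fricative, matching a fricative) — only manner changes, and always toward the following segment.
No alternation appears in [ʐəgdu], [nʊɖɢɔ]: there the adjacent consonants already agree in manner (/g/ and /d/ are both stops; /ɖ/ and /ɢ/ are both stops), so these forms are consistent with the same rule.
Since the segment that changes precedes the conditioning segment, the assimilation is regressive.

regressive manner assimilation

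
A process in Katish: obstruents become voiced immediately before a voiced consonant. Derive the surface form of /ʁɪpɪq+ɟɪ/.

The rule targets /q/ (voiceless uvular stop), which sits before the trigger /ɟ/ (voiced).
A voiced uvular stop is [ɢ], so the surface segment is [ɢ].

[ʁɪpɪɢɟɪ]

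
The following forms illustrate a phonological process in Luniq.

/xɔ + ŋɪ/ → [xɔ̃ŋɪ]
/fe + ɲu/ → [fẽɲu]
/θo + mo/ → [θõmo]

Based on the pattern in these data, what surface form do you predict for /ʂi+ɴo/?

The data show regressive nasality assimilation (vowel nasalisation): /ɔ/ → [ɔ̃] before /ŋ/; /e/ → [ẽ] before /ɲ/; /o/ → [õ] before /m/ — a vowel is nasalised by an immediately following nasal consonant.
/i/ sits next to the nasal /ɴ/ and is therefore nasalised to [ĩ].

[ʂĩɴo]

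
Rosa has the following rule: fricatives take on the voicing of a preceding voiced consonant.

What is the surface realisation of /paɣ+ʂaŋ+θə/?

[paɣʐaŋðə]

/ʂ/ is a voiceless retroflex fricative. The preceding trigger /ɣ/ is voiced, so /ʂ/ must become voiced as well.
Changing only its voicing to voiced gives [ʐ] — the voiced retroflex fricative.
At the second juncture, /θ/ likewise becomes [ð] adjacent to /ŋ/.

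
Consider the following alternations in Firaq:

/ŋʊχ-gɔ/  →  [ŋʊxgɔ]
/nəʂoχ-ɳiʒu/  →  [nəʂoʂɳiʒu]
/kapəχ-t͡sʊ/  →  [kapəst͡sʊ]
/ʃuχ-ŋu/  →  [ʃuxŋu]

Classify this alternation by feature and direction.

regressive place assimilation

The segment that alternates is /χ/, which surfaces as [x] when adjacent to /g/.
The change uvular → velar matches the place of the following /g/, identifying this as place assimilation.
Manner and voice are unchanged, so the assimilation is partial, not total.
Checking the remaining alternations: /χ/ → [ʂ] before /ɳ/ (uvular → retroflex, matching retroflex); /χ/ → [s] before /t͡s/ (uvular → alveolar, matching alveolar); /χ/ → [x] before /ŋ/ (uvular → velar, matching velar) — only place changes, and always toward the following segment.
Since the segment that changes precedes the conditioning segment, the assimilation is regressive.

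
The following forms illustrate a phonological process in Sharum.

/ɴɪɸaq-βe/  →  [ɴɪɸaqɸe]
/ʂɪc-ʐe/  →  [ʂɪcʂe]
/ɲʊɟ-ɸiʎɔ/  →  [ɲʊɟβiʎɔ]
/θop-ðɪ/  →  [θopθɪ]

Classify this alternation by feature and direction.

progressive voicing assimilation

The segment that alternates is /β/, which surfaces as [ɸ] when adjacent to /q/.
The change voiced → voiceless matches the voicing of the preceding /q/, identifying this as voicing assimilation.
Place and manner are unchanged, so the assimilation is partial, not total.
Checking the remaining alternations: /ʐ/ → [ʂ] after /c/ (voiced → voiceless, matching voiceless); /ɸ/ → [β] after /ɟ/ (voiceless → voiced, matching voiced); /ð/ → [θ] after /p/ (voiced → voiceless, matching voiceless) — only voicing changes, and always toward the preceding segment.
The trigger is the preceding segment, so the direction is progressive (perseverative).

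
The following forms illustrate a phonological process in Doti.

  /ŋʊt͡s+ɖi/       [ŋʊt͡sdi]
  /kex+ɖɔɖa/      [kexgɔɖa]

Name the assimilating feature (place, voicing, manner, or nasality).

place

Comparing underlying and surface forms, /ɖ/ → [d] is the alternation; the neighbouring /t͡s/ is constant.
The change retroflex → alveolar matches the place of the preceding /t͡s/, identifying this as place assimilation.
The other alternating form patterns the same way: /ɖ/ → [g] after /x/ (retroflex → velar, matching velar) — only place changes, and always toward the preceding segment.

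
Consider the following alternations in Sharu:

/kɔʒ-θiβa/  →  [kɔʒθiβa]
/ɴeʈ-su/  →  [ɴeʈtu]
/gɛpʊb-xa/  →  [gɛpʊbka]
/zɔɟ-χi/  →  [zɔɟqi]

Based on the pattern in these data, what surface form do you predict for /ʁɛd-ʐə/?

The data show progressive manner assimilation: /s/ → [t] after /ʈ/; /x/ → [k] after /b/; /χ/ → [q] after /ɟ/. In each pair only manner changes, matching the preceding consonant, while place and voice stay constant.
Nothing changes in [kɔʒθiβa]: there the adjacent consonants already agree in manner (/θ/ and /ʒ/ are both fricatives), so this form is consistent with the same rule.
The rule targets /ʐ/ (voiced retroflex fricative), which sits after the trigger /d/ (stop).
A voiced retroflex stop is [ɖ], so the surface segment is [ɖ].

[ʁɛdɖə]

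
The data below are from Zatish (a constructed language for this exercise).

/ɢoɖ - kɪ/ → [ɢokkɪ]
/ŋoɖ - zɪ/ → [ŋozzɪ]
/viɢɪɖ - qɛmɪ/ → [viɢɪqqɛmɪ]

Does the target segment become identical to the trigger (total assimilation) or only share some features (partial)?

total assimilation

Underlying /ɖ/ is realised as [k] next to /k/; /k/ itself does not change.
The output [k] is identical to the trigger /k/ — every feature (place, manner, voicing) has been copied — so this is total assimilation.
The remaining alternations confirm this: /ɖ/ → [z] before /z/; /ɖ/ → [q] before /q/ — in each case the output is a copy of the following consonant.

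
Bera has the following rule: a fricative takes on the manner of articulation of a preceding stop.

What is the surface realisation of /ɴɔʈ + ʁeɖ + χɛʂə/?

[ɴɔʈɢeɖqɛʂə]

/ʁ/ is a voiced uvular fricative. The preceding trigger /ʈ/ is a stop, so /ʁ/ must become a stop as well.
A voiced uvular stop is [ɢ], so the surface segment is [ɢ].
At the second juncture, /χ/ likewise becomes [q] adjacent to /ɖ/.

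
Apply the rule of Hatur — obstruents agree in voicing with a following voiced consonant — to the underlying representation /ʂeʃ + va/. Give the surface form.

[ʂeʒva]

The rule targets /ʃ/ (voiceless postalveolar fricative), which sits before the trigger /v/ (voiced).
The voiced postalveolar fricative is [ʒ], so /ʃ/ → [ʒ].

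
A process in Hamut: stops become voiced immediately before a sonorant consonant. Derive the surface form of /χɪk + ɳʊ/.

[χɪgɳʊ]

/k/ is a voiceless velar stop. The following trigger /ɳ/ is voiced, so /k/ must become voiced as well.
Changing only its voicing to voiced gives [g] — the voiced velar stop.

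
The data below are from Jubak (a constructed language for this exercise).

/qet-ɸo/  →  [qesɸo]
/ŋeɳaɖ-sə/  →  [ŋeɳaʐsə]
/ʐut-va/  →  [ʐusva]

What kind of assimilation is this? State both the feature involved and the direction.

The segment that alternates is /t/, which surfaces as [s] when adjacent to /ɸ/.
The change stop → fricative matches the manner of the following /ɸ/, identifying this as manner assimilation.
Place and voice are unchanged, so the assimilation is partial, not total.
The same holds elsewhere in the data: /ɖ/ → [ʐ] before /s/ (stop → fricative, matching a fricative); /t/ → [s] before /v/ (stop → fricative, matching a fricative) — only manner changes, and always toward the following segment.
The trigger is the following segment, so the direction is regressive (anticipatory).

regressive manner assimilation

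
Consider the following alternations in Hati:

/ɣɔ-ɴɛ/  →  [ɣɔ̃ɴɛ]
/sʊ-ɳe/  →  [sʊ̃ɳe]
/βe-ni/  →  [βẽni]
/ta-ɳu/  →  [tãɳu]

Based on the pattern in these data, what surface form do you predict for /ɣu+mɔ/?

[ɣũmɔ]

The data show regressive nasality assimilation (vowel nasalisation): /ɔ/ → [ɔ̃] before /ɴ/; /ʊ/ → [ʊ̃] before /ɳ/; /e/ → [ẽ] before /n/; /a/ → [ã] before /ɳ/ — a vowel is nasalised by an immediately following nasal consonant.
/u/ sits next to the nasal /m/ and is therefore nasalised to [ũ].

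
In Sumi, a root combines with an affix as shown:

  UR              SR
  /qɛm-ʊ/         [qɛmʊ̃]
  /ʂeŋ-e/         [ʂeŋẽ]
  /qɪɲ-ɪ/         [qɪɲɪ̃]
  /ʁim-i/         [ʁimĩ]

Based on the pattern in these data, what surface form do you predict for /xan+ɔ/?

[xanɔ̃]

The data show progressive nasality assimilation (vowel nasalisation): /ʊ/ → [ʊ̃] after /m/; /e/ → [ẽ] after /ŋ/; /ɪ/ → [ɪ̃] after /ɲ/; /i/ → [ĩ] after /m/ — a vowel is nasalised by an immediately preceding nasal consonant.
/ɔ/ sits next to the nasal /n/ and is therefore nasalised to [ɔ̃].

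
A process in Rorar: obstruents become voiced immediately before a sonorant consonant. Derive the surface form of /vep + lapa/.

[veblapa]

/p/ is a voiceless bilabial stop. The following trigger /l/ is voiced, so /p/ must become voiced as well.
A voiced bilabial stop is [b], so the surface segment is [b].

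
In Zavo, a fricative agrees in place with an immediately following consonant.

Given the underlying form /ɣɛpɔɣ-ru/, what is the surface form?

/ɣ/ is a voiced velar fricative. The following trigger /r/ is alveolar, so /ɣ/ must become alveolar as well.
The voiced alveolar fricative is [z], so /ɣ/ → [z].

[ɣɛpɔzru]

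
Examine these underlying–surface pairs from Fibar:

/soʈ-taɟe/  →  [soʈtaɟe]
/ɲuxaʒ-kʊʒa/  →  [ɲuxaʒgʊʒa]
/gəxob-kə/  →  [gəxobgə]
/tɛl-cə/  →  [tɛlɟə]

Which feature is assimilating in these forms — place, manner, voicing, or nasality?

Underlying /k/ is realised as [g] next to /ʒ/; /ʒ/ itself does not change.
/k/ is voiceless while /ʒ/ is voiced; the output [g] is voiced, matching the trigger — so the feature that spreads is voicing.
The other alternating forms pattern the same way: /k/ → [g] after /b/ (voiceless → voiced, matching voiced); /c/ → [ɟ] after /l/ (voiceless → voiced, matching voiced) — only voicing changes, and always toward the preceding segment.
No alternation appears in [soʈtaɟe]: there the adjacent consonants already agree in voicing (/t/ and /ʈ/ are both voiceless), so this form is consistent with the same rule.

voicing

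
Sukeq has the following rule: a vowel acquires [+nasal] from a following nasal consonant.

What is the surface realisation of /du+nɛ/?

The vowel /u/ is adjacent to the following nasal /n/, so it acquires [+nasal] and surfaces as [ũ].

[dũnɛ]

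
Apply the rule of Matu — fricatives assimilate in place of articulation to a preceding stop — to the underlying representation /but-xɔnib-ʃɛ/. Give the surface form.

/x/ is a voiceless velar fricative. The preceding trigger /t/ is alveolar, so /x/ must become alveolar as well.
The voiceless alveolar fricative is [s], so /x/ → [s].
The same rule applies at the second boundary: /ʃ/ → [ɸ] next to /b/.

[butsɔnibɸɛ]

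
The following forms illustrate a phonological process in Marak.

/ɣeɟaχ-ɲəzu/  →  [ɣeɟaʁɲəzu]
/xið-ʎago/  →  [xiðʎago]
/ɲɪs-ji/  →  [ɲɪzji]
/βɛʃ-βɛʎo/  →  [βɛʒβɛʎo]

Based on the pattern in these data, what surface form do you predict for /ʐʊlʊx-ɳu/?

The data show regressive voicing assimilation: /χ/ → [ʁ] before /ɲ/; /s/ → [z] before /j/; /ʃ/ → [ʒ] before /β/. In each pair only voicing changes, matching the following consonant, while place and manner stay constant.
Nothing changes in [xiðʎago]: there the adjacent consonants already agree in voicing (/ð/ and /ʎ/ are both voiced), so this form is consistent with the same rule.
/x/ is a voiceless velar fricative. The following trigger /ɳ/ is voiced, so /x/ must become voiced as well.
A voiced velar fricative is [ɣ], so the surface segment is [ɣ].

[ʐʊlʊɣɳu]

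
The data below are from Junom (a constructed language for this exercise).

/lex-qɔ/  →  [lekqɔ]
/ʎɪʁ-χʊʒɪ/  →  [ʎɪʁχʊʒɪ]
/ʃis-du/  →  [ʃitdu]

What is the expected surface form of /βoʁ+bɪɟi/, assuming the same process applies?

The data show regressive manner assimilation: /x/ → [k] before /q/; /s/ → [t] before /d/. In each pair only manner changes, matching the following consonant, while place and voice stay constant.
Nothing changes in [ʎɪʁχʊʒɪ]: there the adjacent consonants already agree in manner (/ʁ/ and /χ/ are both fricatives), so this form is consistent with the same rule.
The rule targets /ʁ/ (voiced uvular fricative), which sits before the trigger /b/ (stop).
A voiced uvular stop is [ɢ], so the surface segment is [ɢ].

[βoɢbɪɟi]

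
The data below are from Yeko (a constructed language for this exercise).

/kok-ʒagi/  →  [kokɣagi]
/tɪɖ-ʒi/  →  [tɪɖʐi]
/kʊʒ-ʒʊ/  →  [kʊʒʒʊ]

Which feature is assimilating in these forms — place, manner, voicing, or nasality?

place

The segment that alternates is /ʒ/, which surfaces as [ɣ] when adjacent to /k/.
The change postalveolar → velar matches the place of the preceding /k/, identifying this as place assimilation.
The other alternating form patterns the same way: /ʒ/ → [ʐ] after /ɖ/ (postalveolar → retroflex, matching retroflex) — only place changes, and always toward the preceding segment.
No alternation appears in [kʊʒʒʊ]: there the adjacent consonants already agree in place (/ʒ/ and /ʒ/ are both postalveolar), so this form is consistent with the same rule.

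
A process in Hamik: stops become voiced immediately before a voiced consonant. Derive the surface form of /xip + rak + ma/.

[xibragma]

The rule targets /p/ (voiceless bilabial stop), which sits before the trigger /r/ (voiced).
The voiced bilabial stop is [b], so /p/ → [b].
At the second juncture, /k/ likewise becomes [g] adjacent to /m/.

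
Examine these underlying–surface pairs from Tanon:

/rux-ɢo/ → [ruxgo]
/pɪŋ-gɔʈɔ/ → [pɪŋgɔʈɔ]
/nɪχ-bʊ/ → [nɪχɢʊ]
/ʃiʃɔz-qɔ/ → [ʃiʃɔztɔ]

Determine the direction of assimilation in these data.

progressive

The segment that alternates is /ɢ/, which surfaces as [g] when adjacent to /x/.
/ɢ/ is uvular while /x/ is velar; the output [g] is velar, matching the trigger — so the feature that spreads is place.
The same holds elsewhere in the data: /b/ → [ɢ] after /χ/ (bilabial → uvular, matching uvular); /q/ → [t] after /z/ (uvular → alveolar, matching alveolar) — only place changes, and always toward the preceding segment.
Nothing changes in [pɪŋgɔʈɔ]: there the adjacent consonants already agree in place (/g/ and /ŋ/ are both velar), so this form is consistent with the same rule.
The trigger is the preceding segment, so the direction is progressive (perseverative).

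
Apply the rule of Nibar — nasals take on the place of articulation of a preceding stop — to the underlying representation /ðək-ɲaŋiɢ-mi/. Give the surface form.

[ðəkŋaŋiɢɴi]

The rule targets /ɲ/ (voiced palatal nasal), which sits after the trigger /k/ (velar).
Changing only its place to velar gives [ŋ] — the voiced velar nasal.
At the second juncture, /m/ likewise becomes [ɴ] adjacent to /ɢ/.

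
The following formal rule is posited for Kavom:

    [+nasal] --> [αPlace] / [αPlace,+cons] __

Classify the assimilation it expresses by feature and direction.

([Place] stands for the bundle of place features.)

The shared variable α links the value of the place features (abbreviated [Place]) on the target to the same value on the neighbouring segment, so place is the feature that assimilates.
Since the environment is written before the underscore, the trigger precedes the target; the direction is progressive.

progressive place assimilation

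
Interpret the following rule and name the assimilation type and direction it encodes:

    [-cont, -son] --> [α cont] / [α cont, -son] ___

The rule copies [cont] (continuancy) from the environment onto the target stops; since [±cont] encodes the stop/fricative manner contrast, the assimilating dimension is manner.
Since the environment is written before the underscore, the trigger precedes the target; the direction is progressive.

progressive manner assimilation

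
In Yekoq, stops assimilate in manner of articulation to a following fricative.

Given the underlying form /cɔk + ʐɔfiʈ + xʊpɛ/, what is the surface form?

[cɔxʐɔfiʂxʊpɛ]

/k/ is a voiceless velar stop. The following trigger /ʐ/ is a fricative, so /k/ must become a fricative as well.
The voiceless velar fricative is [x], so /k/ → [x].
The same rule applies at the second boundary: /ʈ/ → [ʂ] next to /x/.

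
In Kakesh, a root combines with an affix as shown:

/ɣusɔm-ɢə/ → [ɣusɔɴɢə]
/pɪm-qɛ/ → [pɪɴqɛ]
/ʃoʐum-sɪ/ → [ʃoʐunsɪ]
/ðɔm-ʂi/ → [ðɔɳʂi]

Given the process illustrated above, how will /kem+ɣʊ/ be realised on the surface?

The data show regressive place assimilation: /m/ → [ɴ] before /ɢ/; /m/ → [ɴ] before /q/; /m/ → [n] before /s/; /m/ → [ɳ] before /ʂ/. In each pair only place changes, matching the following consonant, while manner and voice stay constant.
The rule targets /m/ (voiced bilabial nasal), which sits before the trigger /ɣ/ (velar).
The voiced velar nasal is [ŋ], so /m/ → [ŋ].

[keŋɣʊ]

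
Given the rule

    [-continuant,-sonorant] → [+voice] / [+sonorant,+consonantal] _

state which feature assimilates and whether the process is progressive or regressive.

The structural change is [+voice], and the conditioning segment [+sonorant,+consonantal] (a sonorant consonant) is itself voiced, so the target comes to share the voicing of its neighbour — voicing assimilation.
The conditioning segment sits to the left of the focus bar, meaning the trigger precedes the segment that changes — progressive assimilation.

progressive voicing assimilation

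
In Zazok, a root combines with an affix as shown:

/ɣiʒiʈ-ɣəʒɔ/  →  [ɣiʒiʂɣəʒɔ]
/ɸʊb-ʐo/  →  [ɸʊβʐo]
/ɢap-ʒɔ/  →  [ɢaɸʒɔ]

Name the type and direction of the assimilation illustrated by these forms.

Underlying /ʈ/ is realised as [ʂ] next to /ɣ/; /ɣ/ itself does not change.
/ʈ/ is a stop while /ɣ/ is a fricative; the output [ʂ] is a fricative, matching the trigger — so the feature that spreads is manner.
Place and voice are unchanged, so the assimilation is partial, not total.
Checking the remaining alternations: /b/ → [β] before /ʐ/ (stop → fricative, matching a fricative); /p/ → [ɸ] before /ʒ/ (stop → fricative, matching a fricative) — only manner changes, and always toward the following segment.
The trigger is the following segment, so the direction is regressive (anticipatory).

regressive manner assimilation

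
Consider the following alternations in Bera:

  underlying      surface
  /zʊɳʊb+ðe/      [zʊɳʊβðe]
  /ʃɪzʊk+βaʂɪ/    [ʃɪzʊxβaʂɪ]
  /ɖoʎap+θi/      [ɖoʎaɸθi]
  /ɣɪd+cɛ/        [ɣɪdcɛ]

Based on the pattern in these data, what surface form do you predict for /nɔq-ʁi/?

The data show regressive manner assimilation: /b/ → [β] before /ð/; /k/ → [x] before /β/; /p/ → [ɸ] before /θ/. In each pair only manner changes, matching the following consonant, while place and voice stay constant.
No alternation appears in [ɣɪdcɛ]: there the adjacent consonants already agree in manner (/d/ and /c/ are both stops), so this form is consistent with the same rule.
/q/ is a voiceless uvular stop. The following trigger /ʁ/ is a fricative, so /q/ must become a fricative as well.
Changing only its manner to fricative gives [χ] — the voiceless uvular fricative.

[nɔχʁi]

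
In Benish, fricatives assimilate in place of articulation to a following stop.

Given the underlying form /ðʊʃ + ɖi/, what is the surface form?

[ðʊʂɖi]

The rule targets /ʃ/ (voiceless postalveolar fricative), which sits before the trigger /ɖ/ (retroflex).
The voiceless retroflex fricative is [ʂ], so /ʃ/ → [ʂ].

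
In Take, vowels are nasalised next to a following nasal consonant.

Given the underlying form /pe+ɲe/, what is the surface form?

[pẽɲe]

/e/ sits next to the nasal /ɲ/ and is therefore nasalised to [ẽ].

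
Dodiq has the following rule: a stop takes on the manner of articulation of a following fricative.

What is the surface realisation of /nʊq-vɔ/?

/q/ is a voiceless uvular stop. The following trigger /v/ is a fricative, so /q/ must become a fricative as well.
Changing only its manner to fricative gives [χ] — the voiceless uvular fricative.

[nʊχvɔ]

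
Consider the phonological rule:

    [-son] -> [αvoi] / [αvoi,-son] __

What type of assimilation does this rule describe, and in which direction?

The shared variable α links the value of [voi] on the target to the same value on the neighbouring segment, so voicing is the feature that assimilates.
The conditioning segment sits to the left of the focus bar, meaning the trigger precedes the segment that changes — progressive assimilation.

progressive voicing assimilation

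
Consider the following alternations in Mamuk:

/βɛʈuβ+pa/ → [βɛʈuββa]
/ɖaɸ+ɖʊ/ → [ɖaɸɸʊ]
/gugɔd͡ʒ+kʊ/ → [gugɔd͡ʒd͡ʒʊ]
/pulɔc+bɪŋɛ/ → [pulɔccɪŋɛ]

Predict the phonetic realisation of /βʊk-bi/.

The data show progressive total assimilation (/p/ → [β] after /β/; /ɖ/ → [ɸ] after /ɸ/; /k/ → [d͡ʒ] after /d͡ʒ/; /b/ → [c] after /c/): in every case the target segment becomes identical to its preceding neighbour, copying more than a single feature.
/b/ is the segment targeted by the rule; it sits immediately after /k/, so it assimilates completely and surfaces as [k].

[βʊkki]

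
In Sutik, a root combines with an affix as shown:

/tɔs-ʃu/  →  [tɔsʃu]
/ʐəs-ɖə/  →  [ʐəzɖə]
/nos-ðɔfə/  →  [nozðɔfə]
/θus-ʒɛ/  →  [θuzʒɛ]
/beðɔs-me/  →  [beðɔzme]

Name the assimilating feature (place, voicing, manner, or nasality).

voicing

Underlying /s/ is realised as [z] next to /ɖ/; /ɖ/ itself does not change.
The change voiceless → voiced matches the voicing of the following /ɖ/, identifying this as voicing assimilation.
The same holds elsewhere in the data: /s/ → [z] before /ð/ (voiceless → voiced, matching voiced); /s/ → [z] before /ʒ/ (voiceless → voiced, matching voiced); /s/ → [z] before /m/ (voiceless → voiced, matching voiced) — only voicing changes, and always toward the following segment.
No alternation appears in [tɔsʃu]: there the adjacent consonants already agree in voicing (/s/ and /ʃ/ are both voiceless), so this form is consistent with the same rule.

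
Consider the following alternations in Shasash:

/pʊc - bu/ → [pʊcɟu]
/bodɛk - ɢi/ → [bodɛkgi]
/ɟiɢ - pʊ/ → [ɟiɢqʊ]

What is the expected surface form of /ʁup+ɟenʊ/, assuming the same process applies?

The data show progressive place assimilation: /b/ → [ɟ] after /c/; /ɢ/ → [g] after /k/; /p/ → [q] after /ɢ/. In each pair only place changes, matching the preceding consonant, while manner and voice stay constant.
The rule targets /ɟ/ (voiced palatal stop), which sits after the trigger /p/ (bilabial).
A voiced bilabial stop is [b], so the surface segment is [b].

[ʁupbenʊ]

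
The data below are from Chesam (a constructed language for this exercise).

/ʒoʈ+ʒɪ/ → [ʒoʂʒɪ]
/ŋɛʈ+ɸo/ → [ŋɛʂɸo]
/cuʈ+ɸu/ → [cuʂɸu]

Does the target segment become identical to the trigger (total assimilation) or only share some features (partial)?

The segment that alternates is /ʈ/, which surfaces as [ʂ] when adjacent to /ʒ/.
/ʈ/ is a stop while /ʒ/ is a fricative; the output [ʂ] is a fricative, matching the trigger — so the feature that spreads is manner.
Place and voice are unchanged, so the assimilation is partial, not total.
The other alternating form patterns the same way: /ʈ/ → [ʂ] before /ɸ/ (stop → fricative, matching a fricative) — only manner changes, and always toward the following segment.

partial assimilation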